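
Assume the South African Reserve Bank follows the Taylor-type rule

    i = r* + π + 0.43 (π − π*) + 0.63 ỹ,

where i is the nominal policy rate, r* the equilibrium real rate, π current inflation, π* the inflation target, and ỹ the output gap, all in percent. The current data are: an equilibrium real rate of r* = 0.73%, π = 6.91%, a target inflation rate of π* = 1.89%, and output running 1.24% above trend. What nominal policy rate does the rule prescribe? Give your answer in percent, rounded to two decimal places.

10.58%

Output 1.24% above potential → ỹ = 1.24.
i = 0.73 + 6.91 + 0.43 × (6.91 − 1.89) + 0.63 × 1.24
   = 0.73 + 6.91 + 2.1586 + 0.7812 = 10.58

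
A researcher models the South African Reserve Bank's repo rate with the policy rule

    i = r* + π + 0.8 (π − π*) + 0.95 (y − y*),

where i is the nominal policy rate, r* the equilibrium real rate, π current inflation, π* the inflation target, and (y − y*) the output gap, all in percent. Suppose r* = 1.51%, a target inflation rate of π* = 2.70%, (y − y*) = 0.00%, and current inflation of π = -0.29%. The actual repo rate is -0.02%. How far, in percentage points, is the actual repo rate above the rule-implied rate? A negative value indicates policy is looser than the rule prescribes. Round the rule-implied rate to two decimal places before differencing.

1.15 pp

i = 1.51 + (-0.29) + 0.8 × (-0.29 − 2.70) + 0.95 × 0.00
   = 1.51 − 0.29 − 2.392 + 0 = -1.17
Deviation = -0.02 − (-1.17) = 1.15 pp.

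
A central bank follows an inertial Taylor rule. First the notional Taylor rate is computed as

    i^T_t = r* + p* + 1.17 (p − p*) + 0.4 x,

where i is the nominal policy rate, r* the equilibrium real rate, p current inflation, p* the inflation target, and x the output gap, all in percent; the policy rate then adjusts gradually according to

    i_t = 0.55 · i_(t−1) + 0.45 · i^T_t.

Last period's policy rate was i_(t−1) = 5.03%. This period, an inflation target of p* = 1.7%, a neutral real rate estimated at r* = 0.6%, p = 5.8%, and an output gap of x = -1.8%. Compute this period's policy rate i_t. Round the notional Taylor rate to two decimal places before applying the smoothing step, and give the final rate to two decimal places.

5.64%

i^T_t = 0.6 + 1.7 + 1.17 × (5.8 − 1.7) + 0.4 × (-1.8)
   = 0.6 + 1.7 + 4.797 − 0.72 = 6.38
i_t = 0.55 × 5.03 + 0.45 × 6.38 = 2.7665 + 2.871 = 5.64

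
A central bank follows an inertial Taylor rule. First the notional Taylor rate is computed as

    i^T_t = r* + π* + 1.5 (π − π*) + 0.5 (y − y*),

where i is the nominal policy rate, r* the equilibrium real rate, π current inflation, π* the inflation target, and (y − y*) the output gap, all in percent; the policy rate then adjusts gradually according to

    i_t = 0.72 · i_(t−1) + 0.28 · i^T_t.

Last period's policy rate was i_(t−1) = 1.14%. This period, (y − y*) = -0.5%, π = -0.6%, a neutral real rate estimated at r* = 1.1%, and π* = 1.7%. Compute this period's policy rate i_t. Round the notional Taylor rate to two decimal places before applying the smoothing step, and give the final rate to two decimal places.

i^T_t = 1.1 + 1.7 + 1.5 × (-0.6 − 1.7) + 0.5 × (-0.5)
   = 1.1 + 1.7 − 3.45 − 0.25 = -0.90
i_t = 0.72 × 1.14 + 0.28 × (-0.90) = 0.8208 − 0.252 = 0.57

0.57%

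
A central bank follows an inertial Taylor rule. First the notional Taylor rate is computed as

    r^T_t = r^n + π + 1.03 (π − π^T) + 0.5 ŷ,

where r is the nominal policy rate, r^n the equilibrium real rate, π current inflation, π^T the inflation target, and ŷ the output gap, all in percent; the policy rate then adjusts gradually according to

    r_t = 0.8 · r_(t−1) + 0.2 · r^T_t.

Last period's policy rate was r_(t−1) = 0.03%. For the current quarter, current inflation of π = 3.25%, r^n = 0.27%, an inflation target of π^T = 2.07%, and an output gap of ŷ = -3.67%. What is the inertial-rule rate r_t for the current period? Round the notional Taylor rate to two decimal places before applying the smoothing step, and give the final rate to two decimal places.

r^T_t = 0.27 + 3.25 + 1.03 × (3.25 − 2.07) + 0.5 × (-3.67)
   = 0.27 + 3.25 + 1.2154 − 1.835 = 2.90
r_t = 0.8 × 0.03 + 0.2 × 2.90 = 0.024 + 0.58 = 0.60

0.60%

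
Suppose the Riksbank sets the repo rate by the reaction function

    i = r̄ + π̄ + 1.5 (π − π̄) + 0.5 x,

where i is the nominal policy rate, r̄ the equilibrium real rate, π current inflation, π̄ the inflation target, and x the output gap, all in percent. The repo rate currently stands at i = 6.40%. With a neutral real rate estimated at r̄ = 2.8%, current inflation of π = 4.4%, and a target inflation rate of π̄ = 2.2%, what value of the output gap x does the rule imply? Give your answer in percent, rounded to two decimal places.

0.5 x = 6.40 − 2.8 − 2.2 − 1.5 × (4.4 − 2.2) = -1.9
x = -1.9 / 0.5 = -3.80

-3.80%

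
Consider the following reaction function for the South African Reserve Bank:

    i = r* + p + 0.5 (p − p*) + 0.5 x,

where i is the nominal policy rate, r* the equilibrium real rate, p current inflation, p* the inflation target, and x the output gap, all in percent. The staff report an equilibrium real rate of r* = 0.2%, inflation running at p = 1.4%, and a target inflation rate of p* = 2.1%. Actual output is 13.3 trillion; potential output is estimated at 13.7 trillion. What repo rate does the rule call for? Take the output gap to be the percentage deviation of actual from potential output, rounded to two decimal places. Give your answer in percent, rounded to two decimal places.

-0.21%

Output gap = 100 × (13.3 − 13.7) / 13.7 = -2.92%.
i = 0.20 + 1.40 + 0.5 × (1.40 − 2.10) + 0.5 × (-2.92)
   = 0.20 + 1.4 − 0.35 − 1.46 = -0.21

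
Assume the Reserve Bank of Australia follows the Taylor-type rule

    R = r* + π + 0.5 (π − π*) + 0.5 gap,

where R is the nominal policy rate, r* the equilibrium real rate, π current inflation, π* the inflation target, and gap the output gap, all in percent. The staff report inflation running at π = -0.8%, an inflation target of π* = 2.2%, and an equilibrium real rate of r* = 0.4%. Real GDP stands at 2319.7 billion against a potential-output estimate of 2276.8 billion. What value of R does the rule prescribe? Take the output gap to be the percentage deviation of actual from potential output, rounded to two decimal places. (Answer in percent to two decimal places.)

Output gap = 100 × (2319.7 − 2276.8) / 2276.8 = 1.88%.
R = 0.40 + (-0.80) + 0.5 × (-0.80 − 2.20) + 0.5 × 1.88
   = 0.40 − 0.8 − 1.5 + 0.94 = -0.96

-0.96%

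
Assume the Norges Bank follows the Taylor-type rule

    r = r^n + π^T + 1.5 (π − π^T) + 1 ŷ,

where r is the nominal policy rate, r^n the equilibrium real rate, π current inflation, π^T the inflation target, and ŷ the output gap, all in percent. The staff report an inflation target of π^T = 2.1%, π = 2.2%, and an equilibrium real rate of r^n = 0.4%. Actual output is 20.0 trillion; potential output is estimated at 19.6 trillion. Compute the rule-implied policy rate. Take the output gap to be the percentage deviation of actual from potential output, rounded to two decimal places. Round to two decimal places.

Output gap = 100 × (20.0 − 19.6) / 19.6 = 2.04%.
r = 0.40 + 2.10 + 1.5 × (2.20 − 2.10) + 1 × 2.04
   = 0.40 + 2.1 + 0.15 + 2.04 = 4.69

4.69%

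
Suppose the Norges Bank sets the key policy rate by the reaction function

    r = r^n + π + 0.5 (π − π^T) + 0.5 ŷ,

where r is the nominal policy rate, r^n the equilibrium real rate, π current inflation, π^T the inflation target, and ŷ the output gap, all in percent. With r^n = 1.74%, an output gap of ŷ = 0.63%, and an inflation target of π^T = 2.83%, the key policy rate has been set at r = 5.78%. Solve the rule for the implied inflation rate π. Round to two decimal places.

Collecting π: r = r^n + (1 + 0.5) π − 0.5 π^T + 0.5 ŷ
1.5 π = 5.78 − 1.74 + 0.5 × 2.83 − 0.5 × 0.63 = 5.14
π = 5.14 / 1.5 = 3.43

3.43%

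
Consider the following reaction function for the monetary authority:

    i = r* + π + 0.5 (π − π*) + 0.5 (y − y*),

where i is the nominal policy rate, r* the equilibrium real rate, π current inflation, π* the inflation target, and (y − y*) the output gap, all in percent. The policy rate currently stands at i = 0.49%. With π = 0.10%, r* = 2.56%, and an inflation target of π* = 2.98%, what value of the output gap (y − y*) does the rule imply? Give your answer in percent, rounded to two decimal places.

-1.46%

0.5 (y − y*) = 0.49 − 2.56 − 0.10 − 0.5 × (0.10 − 2.98) = -0.73
(y − y*) = -0.73 / 0.5 = -1.46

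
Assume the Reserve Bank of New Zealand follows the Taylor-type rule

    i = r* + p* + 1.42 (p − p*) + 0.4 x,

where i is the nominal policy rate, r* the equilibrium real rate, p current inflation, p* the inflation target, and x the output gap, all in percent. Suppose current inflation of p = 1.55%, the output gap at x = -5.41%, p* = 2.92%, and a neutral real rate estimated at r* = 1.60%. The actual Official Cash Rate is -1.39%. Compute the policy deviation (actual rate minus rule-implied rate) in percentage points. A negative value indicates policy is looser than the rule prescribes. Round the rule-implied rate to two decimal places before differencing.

i = 1.60 + 2.92 + 1.42 × (1.55 − 2.92) + 0.4 × (-5.41)
   = 1.60 + 2.92 − 1.9454 − 2.164 = 0.41
Deviation = -1.39 − 0.41 = -1.80 pp.

-1.80 pp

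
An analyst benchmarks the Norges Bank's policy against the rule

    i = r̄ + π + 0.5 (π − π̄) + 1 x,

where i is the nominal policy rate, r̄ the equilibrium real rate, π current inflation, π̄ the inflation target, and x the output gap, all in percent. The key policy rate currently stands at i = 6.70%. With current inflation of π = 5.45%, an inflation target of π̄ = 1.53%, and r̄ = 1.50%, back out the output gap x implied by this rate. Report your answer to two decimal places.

1 x = 6.70 − 1.50 − 5.45 − 0.5 × (5.45 − 1.53) = -2.21
x = -2.21 / 1 = -2.21

-2.21%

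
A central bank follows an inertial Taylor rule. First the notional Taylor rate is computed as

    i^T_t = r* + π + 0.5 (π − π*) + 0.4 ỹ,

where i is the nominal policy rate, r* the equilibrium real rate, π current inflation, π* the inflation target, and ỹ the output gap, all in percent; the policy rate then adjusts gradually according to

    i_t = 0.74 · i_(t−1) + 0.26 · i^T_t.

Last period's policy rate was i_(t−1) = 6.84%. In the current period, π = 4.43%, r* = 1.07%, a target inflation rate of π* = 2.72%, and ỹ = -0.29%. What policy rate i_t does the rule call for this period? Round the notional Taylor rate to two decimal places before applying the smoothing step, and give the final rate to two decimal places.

6.68%

i^T_t = 1.07 + 4.43 + 0.5 × (4.43 − 2.72) + 0.4 × (-0.29)
   = 1.07 + 4.43 + 0.855 − 0.116 = 6.24
i_t = 0.74 × 6.84 + 0.26 × 6.24 = 5.0616 + 1.6224 = 6.68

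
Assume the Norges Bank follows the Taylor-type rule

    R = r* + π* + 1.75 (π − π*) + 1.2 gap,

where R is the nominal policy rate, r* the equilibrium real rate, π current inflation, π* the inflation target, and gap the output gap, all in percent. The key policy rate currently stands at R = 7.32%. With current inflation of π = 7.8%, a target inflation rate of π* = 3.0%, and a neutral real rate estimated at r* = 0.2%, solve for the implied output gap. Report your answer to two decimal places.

-3.57%

1.2 gap = 7.32 − 0.2 − 3.0 − 1.75 × (7.8 − 3.0) = -4.28
gap = -4.28 / 1.2 = -3.57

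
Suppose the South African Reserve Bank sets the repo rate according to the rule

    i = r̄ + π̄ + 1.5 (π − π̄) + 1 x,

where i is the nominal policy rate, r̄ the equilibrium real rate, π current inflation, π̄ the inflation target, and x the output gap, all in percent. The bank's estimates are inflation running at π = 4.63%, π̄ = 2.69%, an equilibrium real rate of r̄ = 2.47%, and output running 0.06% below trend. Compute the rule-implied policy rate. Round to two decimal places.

8.01%

Output 0.06% below potential → x = -0.06.
i = 2.47 + 2.69 + 1.5 × (4.63 − 2.69) + 1 × (-0.06)
   = 2.47 + 2.69 + 2.91 − 0.06 = 8.01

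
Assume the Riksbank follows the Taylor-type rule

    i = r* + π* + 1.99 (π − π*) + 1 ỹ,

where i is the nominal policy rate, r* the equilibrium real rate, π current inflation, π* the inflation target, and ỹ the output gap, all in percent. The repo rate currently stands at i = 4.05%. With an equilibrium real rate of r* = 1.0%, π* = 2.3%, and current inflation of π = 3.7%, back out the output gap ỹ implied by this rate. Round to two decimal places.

-2.04%

1 ỹ = 4.05 − 1.0 − 2.3 − 1.99 × (3.7 − 2.3) = -2.036
ỹ = -2.036 / 1 = -2.04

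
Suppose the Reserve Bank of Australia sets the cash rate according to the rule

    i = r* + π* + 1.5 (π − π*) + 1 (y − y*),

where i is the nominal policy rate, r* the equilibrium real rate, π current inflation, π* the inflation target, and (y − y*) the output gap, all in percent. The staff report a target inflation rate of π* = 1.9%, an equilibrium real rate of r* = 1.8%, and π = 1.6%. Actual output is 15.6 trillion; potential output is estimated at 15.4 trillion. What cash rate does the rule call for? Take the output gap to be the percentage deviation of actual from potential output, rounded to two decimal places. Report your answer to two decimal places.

4.55%

Output gap = 100 × (15.6 − 15.4) / 15.4 = 1.30%.
i = 1.80 + 1.90 + 1.5 × (1.60 − 1.90) + 1 × 1.30
   = 1.80 + 1.9 − 0.45 + 1.3 = 4.55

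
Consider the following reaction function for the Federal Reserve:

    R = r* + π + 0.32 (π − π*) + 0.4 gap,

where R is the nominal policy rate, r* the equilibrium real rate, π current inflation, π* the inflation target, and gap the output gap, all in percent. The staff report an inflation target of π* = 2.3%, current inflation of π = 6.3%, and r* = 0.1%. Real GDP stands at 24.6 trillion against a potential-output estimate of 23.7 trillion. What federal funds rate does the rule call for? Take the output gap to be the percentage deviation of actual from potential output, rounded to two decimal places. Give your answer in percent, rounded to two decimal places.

9.20%

Output gap = 100 × (24.6 − 23.7) / 23.7 = 3.80%.
R = 0.10 + 6.30 + 0.32 × (6.30 − 2.30) + 0.4 × 3.80
   = 0.10 + 6.3 + 1.28 + 1.52 = 9.20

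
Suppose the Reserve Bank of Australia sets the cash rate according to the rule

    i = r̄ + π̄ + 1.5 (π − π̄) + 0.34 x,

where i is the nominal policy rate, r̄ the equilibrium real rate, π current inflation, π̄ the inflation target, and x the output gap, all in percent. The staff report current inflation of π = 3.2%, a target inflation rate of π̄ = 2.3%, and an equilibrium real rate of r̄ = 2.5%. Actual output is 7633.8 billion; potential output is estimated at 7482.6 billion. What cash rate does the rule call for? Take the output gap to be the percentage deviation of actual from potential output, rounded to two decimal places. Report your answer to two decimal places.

Output gap = 100 × (7633.8 − 7482.6) / 7482.6 = 2.02%.
i = 2.50 + 2.30 + 1.5 × (3.20 − 2.30) + 0.34 × 2.02
   = 2.50 + 2.3 + 1.35 + 0.6868 = 6.84

6.84%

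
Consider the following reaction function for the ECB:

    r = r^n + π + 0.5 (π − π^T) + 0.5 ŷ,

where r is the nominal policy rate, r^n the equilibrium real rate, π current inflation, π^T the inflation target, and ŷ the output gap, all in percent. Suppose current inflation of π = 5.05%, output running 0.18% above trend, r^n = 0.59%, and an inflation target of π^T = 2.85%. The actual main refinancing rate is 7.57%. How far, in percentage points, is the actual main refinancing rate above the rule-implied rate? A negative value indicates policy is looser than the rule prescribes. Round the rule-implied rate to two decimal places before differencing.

Output 0.18% above potential → ŷ = 0.18.
r = 0.59 + 5.05 + 0.5 × (5.05 − 2.85) + 0.5 × 0.18
   = 0.59 + 5.05 + 1.1 + 0.09 = 6.83
Deviation = 7.57 − 6.83 = 0.74 pp.

0.74 pp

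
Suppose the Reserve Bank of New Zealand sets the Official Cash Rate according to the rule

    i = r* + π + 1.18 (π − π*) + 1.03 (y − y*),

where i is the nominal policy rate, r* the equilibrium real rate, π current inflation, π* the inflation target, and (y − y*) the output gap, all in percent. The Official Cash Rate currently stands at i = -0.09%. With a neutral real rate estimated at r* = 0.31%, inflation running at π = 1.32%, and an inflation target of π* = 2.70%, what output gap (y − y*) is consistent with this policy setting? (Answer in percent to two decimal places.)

1.03 (y − y*) = -0.09 − 0.31 − 1.32 − 1.18 × (1.32 − 2.70) = -0.0916
(y − y*) = -0.0916 / 1.03 = -0.09

-0.09%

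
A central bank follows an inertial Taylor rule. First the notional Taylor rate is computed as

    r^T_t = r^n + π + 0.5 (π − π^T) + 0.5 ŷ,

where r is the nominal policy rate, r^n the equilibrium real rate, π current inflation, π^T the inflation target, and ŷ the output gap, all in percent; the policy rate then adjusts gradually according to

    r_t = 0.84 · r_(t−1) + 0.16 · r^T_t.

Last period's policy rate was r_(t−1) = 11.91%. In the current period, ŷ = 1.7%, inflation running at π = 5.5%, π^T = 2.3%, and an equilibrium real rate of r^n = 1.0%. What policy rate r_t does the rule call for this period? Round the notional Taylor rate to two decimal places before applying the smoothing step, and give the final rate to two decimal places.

r^T_t = 1.0 + 5.5 + 0.5 × (5.5 − 2.3) + 0.5 × 1.7
   = 1.0 + 5.5 + 1.6 + 0.85 = 8.95
r_t = 0.84 × 11.91 + 0.16 × 8.95 = 10.0044 + 1.432 = 11.44

11.44%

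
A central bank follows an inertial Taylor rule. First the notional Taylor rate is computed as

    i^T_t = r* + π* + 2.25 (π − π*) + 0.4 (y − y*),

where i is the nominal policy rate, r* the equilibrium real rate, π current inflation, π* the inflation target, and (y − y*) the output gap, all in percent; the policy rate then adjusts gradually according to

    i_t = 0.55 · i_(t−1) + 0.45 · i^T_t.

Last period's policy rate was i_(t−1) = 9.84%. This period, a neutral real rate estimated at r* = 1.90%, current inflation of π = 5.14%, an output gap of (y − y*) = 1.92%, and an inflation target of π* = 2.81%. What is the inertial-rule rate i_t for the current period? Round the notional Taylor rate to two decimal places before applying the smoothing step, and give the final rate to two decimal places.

i^T_t = 1.90 + 2.81 + 2.25 × (5.14 − 2.81) + 0.4 × 1.92
   = 1.90 + 2.81 + 5.2425 + 0.768 = 10.72
i_t = 0.55 × 9.84 + 0.45 × 10.72 = 5.412 + 4.824 = 10.24

10.24%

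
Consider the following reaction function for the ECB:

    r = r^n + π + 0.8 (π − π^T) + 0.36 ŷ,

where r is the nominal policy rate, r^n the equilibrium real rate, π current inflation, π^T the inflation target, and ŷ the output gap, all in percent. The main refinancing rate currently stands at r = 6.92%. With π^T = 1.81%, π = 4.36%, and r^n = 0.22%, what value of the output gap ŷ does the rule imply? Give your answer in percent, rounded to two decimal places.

0.83%

0.36 ŷ = 6.92 − 0.22 − 4.36 − 0.8 × (4.36 − 1.81) = 0.3
ŷ = 0.3 / 0.36 = 0.83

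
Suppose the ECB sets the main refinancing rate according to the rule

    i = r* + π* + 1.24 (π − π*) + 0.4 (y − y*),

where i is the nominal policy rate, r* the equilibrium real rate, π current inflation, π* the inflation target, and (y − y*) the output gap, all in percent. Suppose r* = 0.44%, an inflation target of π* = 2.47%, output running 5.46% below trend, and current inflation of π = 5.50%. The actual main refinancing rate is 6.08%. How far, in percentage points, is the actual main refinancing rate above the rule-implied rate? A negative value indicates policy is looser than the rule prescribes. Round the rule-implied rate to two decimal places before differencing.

1.60 pp

Output 5.46% below potential → (y − y*) = -5.46.
i = 0.44 + 2.47 + 1.24 × (5.50 − 2.47) + 0.4 × (-5.46)
   = 0.44 + 2.47 + 3.7572 − 2.184 = 4.48
Deviation = 6.08 − 4.48 = 1.60 pp.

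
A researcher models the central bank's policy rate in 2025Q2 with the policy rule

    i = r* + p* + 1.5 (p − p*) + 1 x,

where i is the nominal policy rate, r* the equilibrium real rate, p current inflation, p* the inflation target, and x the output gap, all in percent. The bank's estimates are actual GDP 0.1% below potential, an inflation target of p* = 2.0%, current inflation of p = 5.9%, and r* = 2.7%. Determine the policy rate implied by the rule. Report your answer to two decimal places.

Output 0.1% below potential → x = -0.1.
i = 2.7 + 2.0 + 1.5 × (5.9 − 2.0) + 1 × (-0.1)
   = 2.7 + 2 + 5.85 − 0.1 = 10.45

10.45%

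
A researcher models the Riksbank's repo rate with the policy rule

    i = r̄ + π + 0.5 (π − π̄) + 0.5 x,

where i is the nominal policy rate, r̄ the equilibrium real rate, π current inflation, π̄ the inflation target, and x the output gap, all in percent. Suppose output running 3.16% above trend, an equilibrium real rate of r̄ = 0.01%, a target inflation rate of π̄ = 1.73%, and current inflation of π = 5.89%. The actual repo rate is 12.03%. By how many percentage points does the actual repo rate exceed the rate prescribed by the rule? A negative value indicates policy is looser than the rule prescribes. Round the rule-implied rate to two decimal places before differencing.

2.47 pp

Output 3.16% above potential → x = 3.16.
i = 0.01 + 5.89 + 0.5 × (5.89 − 1.73) + 0.5 × 3.16
   = 0.01 + 5.89 + 2.08 + 1.58 = 9.56
Deviation = 12.03 − 9.56 = 2.47 pp.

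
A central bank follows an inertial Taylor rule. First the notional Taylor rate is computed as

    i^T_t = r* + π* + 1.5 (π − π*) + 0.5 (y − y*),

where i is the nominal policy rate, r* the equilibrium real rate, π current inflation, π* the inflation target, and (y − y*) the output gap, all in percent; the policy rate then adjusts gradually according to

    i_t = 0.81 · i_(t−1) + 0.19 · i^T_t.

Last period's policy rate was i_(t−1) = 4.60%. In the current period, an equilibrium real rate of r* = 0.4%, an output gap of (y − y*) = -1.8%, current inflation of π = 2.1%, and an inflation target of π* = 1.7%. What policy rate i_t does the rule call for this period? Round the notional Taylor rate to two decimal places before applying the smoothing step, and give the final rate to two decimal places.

4.07%

i^T_t = 0.4 + 1.7 + 1.5 × (2.1 − 1.7) + 0.5 × (-1.8)
   = 0.4 + 1.7 + 0.6 − 0.9 = 1.80
i_t = 0.81 × 4.60 + 0.19 × 1.80 = 3.726 + 0.342 = 4.07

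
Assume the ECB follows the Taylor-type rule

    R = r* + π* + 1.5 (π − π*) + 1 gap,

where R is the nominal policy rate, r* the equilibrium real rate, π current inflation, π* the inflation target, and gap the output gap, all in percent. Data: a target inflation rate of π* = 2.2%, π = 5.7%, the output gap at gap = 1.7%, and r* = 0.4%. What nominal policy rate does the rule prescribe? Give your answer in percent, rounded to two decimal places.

9.55%

R = 0.4 + 2.2 + 1.5 × (5.7 − 2.2) + 1 × 1.7
   = 0.4 + 2.2 + 5.25 + 1.7 = 9.55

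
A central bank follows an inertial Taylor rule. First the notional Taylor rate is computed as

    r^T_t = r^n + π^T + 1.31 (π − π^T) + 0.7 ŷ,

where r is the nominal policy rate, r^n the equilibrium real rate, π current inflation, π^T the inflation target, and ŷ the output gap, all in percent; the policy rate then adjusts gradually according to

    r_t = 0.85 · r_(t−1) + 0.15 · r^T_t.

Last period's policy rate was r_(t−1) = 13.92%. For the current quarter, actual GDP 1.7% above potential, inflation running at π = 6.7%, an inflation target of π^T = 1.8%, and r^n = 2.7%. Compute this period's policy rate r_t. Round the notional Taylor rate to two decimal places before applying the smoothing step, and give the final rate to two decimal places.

13.65%

Output 1.7% above potential → ŷ = 1.7.
r^T_t = 2.7 + 1.8 + 1.31 × (6.7 − 1.8) + 0.7 × 1.7
   = 2.7 + 1.8 + 6.419 + 1.19 = 12.11
r_t = 0.85 × 13.92 + 0.15 × 12.11 = 11.832 + 1.8165 = 13.65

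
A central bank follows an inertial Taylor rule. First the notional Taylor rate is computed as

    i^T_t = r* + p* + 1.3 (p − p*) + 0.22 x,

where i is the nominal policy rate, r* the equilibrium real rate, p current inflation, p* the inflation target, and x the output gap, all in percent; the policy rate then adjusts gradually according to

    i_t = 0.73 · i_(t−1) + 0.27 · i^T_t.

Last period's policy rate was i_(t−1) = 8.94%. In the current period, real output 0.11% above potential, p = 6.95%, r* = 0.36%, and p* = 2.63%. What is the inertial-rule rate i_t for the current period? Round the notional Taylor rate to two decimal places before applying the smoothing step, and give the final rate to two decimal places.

8.86%

Output 0.11% above potential → x = 0.11.
i^T_t = 0.36 + 2.63 + 1.3 × (6.95 − 2.63) + 0.22 × 0.11
   = 0.36 + 2.63 + 5.616 + 0.0242 = 8.63
i_t = 0.73 × 8.94 + 0.27 × 8.63 = 6.5262 + 2.3301 = 8.86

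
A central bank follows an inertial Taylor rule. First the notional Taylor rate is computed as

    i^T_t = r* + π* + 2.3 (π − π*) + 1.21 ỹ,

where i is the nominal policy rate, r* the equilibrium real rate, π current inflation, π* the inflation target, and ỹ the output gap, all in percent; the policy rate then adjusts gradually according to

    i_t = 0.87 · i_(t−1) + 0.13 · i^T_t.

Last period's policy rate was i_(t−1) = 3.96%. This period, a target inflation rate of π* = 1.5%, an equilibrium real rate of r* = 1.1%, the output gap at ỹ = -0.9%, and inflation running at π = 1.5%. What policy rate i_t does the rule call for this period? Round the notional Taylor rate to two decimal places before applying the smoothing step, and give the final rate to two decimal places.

3.64%

i^T_t = 1.1 + 1.5 + 2.3 × (1.5 − 1.5) + 1.21 × (-0.9)
   = 1.1 + 1.5 + 0 − 1.089 = 1.51
i_t = 0.87 × 3.96 + 0.13 × 1.51 = 3.4452 + 0.1963 = 3.64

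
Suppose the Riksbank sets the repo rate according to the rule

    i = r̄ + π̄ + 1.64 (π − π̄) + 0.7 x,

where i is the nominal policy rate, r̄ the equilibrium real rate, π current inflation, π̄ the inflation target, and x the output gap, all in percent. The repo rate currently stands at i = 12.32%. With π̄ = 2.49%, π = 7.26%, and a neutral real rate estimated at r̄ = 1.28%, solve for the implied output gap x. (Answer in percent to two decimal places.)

1.04%

0.7 x = 12.32 − 1.28 − 2.49 − 1.64 × (7.26 − 2.49) = 0.7272
x = 0.7272 / 0.7 = 1.04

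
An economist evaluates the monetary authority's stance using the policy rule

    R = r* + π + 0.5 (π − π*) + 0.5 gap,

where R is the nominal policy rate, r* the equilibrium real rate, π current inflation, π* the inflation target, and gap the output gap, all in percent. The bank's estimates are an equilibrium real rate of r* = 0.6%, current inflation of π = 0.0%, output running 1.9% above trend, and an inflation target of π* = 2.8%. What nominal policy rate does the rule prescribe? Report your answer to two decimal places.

Output 1.9% above potential → gap = 1.9.
R = 0.6 + 0.0 + 0.5 × (0.0 − 2.8) + 0.5 × 1.9
   = 0.6 + 0 − 1.4 + 0.95 = 0.15

0.15%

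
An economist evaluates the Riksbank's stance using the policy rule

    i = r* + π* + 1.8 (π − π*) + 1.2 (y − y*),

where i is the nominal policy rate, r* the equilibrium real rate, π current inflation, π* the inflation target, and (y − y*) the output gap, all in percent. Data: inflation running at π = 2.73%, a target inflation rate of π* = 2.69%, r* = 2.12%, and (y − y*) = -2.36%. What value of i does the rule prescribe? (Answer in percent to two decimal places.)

2.05%

i = 2.12 + 2.69 + 1.8 × (2.73 − 2.69) + 1.2 × (-2.36)
   = 2.12 + 2.69 + 0.072 − 2.832 = 2.05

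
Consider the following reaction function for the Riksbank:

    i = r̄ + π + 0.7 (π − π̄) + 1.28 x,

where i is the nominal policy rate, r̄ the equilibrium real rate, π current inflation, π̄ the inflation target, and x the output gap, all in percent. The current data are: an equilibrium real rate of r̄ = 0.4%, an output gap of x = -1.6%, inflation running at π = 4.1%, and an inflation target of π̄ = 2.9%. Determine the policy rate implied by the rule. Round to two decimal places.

3.29%

i = 0.4 + 4.1 + 0.7 × (4.1 − 2.9) + 1.28 × (-1.6)
   = 0.4 + 4.1 + 0.84 − 2.048 = 3.29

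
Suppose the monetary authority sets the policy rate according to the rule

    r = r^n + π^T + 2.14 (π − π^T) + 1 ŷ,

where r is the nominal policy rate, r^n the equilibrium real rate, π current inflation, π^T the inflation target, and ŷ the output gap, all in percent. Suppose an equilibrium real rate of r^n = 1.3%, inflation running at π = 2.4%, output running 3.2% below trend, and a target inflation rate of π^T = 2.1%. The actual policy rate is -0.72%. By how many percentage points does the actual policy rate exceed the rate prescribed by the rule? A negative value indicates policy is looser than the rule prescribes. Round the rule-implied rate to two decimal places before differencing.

Output 3.2% below potential → ŷ = -3.2.
r = 1.3 + 2.1 + 2.14 × (2.4 − 2.1) + 1 × (-3.2)
   = 1.3 + 2.1 + 0.642 − 3.2 = 0.84
Deviation = -0.72 − 0.84 = -1.56 pp.

-1.56 pp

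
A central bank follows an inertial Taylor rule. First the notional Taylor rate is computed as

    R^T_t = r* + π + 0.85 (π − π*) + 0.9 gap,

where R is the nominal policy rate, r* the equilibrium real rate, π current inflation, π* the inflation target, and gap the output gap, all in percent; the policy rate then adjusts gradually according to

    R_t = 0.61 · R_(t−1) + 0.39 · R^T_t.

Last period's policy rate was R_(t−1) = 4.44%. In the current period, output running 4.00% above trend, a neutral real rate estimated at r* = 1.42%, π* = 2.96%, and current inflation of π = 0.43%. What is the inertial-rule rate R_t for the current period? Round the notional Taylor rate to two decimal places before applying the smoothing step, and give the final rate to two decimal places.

4.00%

Output 4.00% above potential → gap = 4.00.
R^T_t = 1.42 + 0.43 + 0.85 × (0.43 − 2.96) + 0.9 × 4.00
   = 1.42 + 0.43 − 2.1505 + 3.6 = 3.30
R_t = 0.61 × 4.44 + 0.39 × 3.30 = 2.7084 + 1.287 = 4.00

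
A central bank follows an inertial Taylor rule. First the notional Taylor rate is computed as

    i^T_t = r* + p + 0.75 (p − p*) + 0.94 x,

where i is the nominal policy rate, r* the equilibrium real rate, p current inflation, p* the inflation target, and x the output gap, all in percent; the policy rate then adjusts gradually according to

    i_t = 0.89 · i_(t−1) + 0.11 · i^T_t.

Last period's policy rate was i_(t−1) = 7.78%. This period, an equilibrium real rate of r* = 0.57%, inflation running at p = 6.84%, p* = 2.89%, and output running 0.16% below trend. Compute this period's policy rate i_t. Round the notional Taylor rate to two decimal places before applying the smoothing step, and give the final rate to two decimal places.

8.05%

Output 0.16% below potential → x = -0.16.
i^T_t = 0.57 + 6.84 + 0.75 × (6.84 − 2.89) + 0.94 × (-0.16)
   = 0.57 + 6.84 + 2.9625 − 0.1504 = 10.22
i_t = 0.89 × 7.78 + 0.11 × 10.22 = 6.9242 + 1.1242 = 8.05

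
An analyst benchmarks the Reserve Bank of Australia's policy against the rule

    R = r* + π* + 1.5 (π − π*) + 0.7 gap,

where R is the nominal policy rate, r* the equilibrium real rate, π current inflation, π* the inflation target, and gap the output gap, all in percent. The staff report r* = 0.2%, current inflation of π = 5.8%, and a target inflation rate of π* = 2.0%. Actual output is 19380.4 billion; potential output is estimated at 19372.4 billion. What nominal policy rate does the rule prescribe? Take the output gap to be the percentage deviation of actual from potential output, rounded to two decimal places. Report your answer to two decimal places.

Output gap = 100 × (19380.4 − 19372.4) / 19372.4 = 0.04%.
R = 0.20 + 2.00 + 1.5 × (5.80 − 2.00) + 0.7 × 0.04
   = 0.20 + 2 + 5.7 + 0.028 = 7.93

7.93%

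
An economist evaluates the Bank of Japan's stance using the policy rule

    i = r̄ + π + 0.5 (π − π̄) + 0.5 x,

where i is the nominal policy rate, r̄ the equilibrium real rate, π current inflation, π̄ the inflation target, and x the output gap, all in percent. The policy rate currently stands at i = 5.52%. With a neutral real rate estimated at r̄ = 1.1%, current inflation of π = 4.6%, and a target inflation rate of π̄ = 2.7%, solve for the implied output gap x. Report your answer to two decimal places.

0.5 x = 5.52 − 1.1 − 4.6 − 0.5 × (4.6 − 2.7) = -1.13
x = -1.13 / 0.5 = -2.26

-2.26%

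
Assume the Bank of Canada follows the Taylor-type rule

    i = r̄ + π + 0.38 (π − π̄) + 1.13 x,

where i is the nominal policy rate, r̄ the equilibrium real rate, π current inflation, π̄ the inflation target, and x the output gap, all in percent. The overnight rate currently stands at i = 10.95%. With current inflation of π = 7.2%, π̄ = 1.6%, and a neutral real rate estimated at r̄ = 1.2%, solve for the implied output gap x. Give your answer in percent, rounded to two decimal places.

0.37%

1.13 x = 10.95 − 1.2 − 7.2 − 0.38 × (7.2 − 1.6) = 0.422
x = 0.422 / 1.13 = 0.37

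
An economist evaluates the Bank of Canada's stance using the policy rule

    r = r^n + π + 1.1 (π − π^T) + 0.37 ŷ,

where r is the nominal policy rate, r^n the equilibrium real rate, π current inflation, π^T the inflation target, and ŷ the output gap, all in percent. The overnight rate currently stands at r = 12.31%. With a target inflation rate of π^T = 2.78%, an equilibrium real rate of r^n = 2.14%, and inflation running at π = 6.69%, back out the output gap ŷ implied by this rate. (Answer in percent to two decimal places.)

-2.22%

0.37 ŷ = 12.31 − 2.14 − 6.69 − 1.1 × (6.69 − 2.78) = -0.821
ŷ = -0.821 / 0.37 = -2.22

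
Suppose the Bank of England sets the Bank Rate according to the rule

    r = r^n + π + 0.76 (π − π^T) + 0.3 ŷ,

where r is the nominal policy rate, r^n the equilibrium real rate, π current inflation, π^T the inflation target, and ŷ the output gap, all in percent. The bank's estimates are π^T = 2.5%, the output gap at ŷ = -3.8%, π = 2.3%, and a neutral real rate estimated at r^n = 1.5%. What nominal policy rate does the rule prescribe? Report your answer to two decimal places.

r = 1.5 + 2.3 + 0.76 × (2.3 − 2.5) + 0.3 × (-3.8)
   = 1.5 + 2.3 − 0.152 − 1.14 = 2.51

2.51%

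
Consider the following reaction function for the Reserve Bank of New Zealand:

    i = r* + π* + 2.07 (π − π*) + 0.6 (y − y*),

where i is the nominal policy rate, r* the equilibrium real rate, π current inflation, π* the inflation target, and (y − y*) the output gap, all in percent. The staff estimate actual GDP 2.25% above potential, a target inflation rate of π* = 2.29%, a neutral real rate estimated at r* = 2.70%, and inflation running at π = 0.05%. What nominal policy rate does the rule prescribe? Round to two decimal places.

1.70%

Output 2.25% above potential → (y − y*) = 2.25.
i = 2.70 + 2.29 + 2.07 × (0.05 − 2.29) + 0.6 × 2.25
   = 2.70 + 2.29 − 4.6368 + 1.35 = 1.70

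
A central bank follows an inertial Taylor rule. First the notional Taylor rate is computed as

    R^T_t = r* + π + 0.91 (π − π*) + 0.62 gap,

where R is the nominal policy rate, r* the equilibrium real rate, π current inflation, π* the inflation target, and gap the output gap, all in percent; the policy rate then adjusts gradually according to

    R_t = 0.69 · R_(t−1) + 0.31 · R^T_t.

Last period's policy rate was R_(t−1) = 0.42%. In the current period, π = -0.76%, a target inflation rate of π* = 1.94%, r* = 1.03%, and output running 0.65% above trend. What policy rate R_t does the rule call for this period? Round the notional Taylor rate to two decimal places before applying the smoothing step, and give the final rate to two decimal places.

-0.26%

Output 0.65% above potential → gap = 0.65.
R^T_t = 1.03 + (-0.76) + 0.91 × (-0.76 − 1.94) + 0.62 × 0.65
   = 1.03 − 0.76 − 2.457 + 0.403 = -1.78
R_t = 0.69 × 0.42 + 0.31 × (-1.78) = 0.2898 − 0.5518 = -0.26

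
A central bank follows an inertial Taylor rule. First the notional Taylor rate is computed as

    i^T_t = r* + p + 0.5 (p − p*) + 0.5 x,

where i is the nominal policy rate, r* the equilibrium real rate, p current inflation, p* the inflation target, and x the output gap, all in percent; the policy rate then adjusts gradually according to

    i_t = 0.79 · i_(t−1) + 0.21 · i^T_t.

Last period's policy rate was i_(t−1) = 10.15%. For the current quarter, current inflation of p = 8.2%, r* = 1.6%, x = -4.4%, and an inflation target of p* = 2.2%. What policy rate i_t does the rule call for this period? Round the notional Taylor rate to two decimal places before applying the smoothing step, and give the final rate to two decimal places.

i^T_t = 1.6 + 8.2 + 0.5 × (8.2 − 2.2) + 0.5 × (-4.4)
   = 1.6 + 8.2 + 3 − 2.2 = 10.60
i_t = 0.79 × 10.15 + 0.21 × 10.60 = 8.0185 + 2.226 = 10.24

10.24%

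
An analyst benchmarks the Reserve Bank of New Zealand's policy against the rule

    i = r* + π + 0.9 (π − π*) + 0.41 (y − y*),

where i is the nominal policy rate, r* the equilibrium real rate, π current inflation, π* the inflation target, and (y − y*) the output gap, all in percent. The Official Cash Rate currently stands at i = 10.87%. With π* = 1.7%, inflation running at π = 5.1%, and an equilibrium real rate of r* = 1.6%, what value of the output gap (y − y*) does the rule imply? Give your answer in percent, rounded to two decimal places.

2.71%

0.41 (y − y*) = 10.87 − 1.6 − 5.1 − 0.9 × (5.1 − 1.7) = 1.11
(y − y*) = 1.11 / 0.41 = 2.71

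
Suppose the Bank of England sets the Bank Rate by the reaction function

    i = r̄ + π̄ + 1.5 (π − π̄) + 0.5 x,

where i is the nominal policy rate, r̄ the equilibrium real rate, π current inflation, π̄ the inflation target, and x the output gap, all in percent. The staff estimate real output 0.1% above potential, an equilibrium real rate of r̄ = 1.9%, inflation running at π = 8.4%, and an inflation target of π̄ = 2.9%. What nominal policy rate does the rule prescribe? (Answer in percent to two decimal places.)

13.10%

Output 0.1% above potential → x = 0.1.
i = 1.9 + 2.9 + 1.5 × (8.4 − 2.9) + 0.5 × 0.1
   = 1.9 + 2.9 + 8.25 + 0.05 = 13.10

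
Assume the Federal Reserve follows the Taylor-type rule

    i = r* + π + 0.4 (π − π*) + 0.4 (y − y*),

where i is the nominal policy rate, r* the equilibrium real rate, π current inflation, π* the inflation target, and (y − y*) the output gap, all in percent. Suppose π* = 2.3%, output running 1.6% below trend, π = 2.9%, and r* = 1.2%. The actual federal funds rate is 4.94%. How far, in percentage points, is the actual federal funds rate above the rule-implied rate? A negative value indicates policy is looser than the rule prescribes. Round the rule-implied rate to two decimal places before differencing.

1.24 pp

Output 1.6% below potential → (y − y*) = -1.6.
i = 1.2 + 2.9 + 0.4 × (2.9 − 2.3) + 0.4 × (-1.6)
   = 1.2 + 2.9 + 0.24 − 0.64 = 3.70
Deviation = 4.94 − 3.70 = 1.24 pp.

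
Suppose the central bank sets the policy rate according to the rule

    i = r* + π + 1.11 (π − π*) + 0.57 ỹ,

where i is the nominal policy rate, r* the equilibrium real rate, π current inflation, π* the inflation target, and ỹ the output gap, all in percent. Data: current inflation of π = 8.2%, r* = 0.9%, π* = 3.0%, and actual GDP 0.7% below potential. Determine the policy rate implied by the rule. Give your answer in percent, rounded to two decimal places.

Output 0.7% below potential → ỹ = -0.7.
i = 0.9 + 8.2 + 1.11 × (8.2 − 3.0) + 0.57 × (-0.7)
   = 0.9 + 8.2 + 5.772 − 0.399 = 14.47

14.47%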